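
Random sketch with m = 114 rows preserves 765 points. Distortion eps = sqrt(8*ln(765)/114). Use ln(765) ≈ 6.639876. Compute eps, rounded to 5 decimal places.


ln(765) ≈ 6.639876.
8*ln(N)/m ≈ 8*6.639876/114 ≈ 0.46595621.
eps = sqrt(0.46595621) ≈ 0.6826099 ≈ 0.68261.

0.68261


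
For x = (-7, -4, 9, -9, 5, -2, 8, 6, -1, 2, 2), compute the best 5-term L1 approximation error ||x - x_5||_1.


Sorted |x_i| descending: [9, 9, 8, 7, 6, 5, 4, 2, 2, 2, 1]
Keep top 5: [9, 9, 8, 7, 6]
Tail entries: [5, 4, 2, 2, 2, 1]
L1 error = sum of tail = 16.

16


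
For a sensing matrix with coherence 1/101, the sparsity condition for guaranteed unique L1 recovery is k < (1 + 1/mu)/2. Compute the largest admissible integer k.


1/mu = 101.
1 + 1/mu = 102.
(1 + 1/mu)/2 = 51 is an integer and the inequality is strict, so k_max = 51 - 1 = 50.

50


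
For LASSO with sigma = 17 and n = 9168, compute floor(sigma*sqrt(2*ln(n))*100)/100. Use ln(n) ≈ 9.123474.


ln(9168) ≈ 9.123474.
2*ln(n) ≈ 18.246948.
sqrt(2*ln(n)) ≈ sqrt(18.246948) ≈ 4.271645.
lambda ≈ 17*4.271645 = 72.617965.
floor(lambda*100)/100 = 72.61.

72.61


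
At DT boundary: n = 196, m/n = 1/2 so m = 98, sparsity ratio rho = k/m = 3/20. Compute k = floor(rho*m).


m = 1/2*196 = 98.
rho = 3/20.
rho*m = 3/20*98 = 14.7.
k = floor(14.7) = 14.

14


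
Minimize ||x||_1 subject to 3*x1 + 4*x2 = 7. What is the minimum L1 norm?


Axis intercepts:
  x1 = 7/3, x2 = 0: L1 = 7/3
  x1 = 0, x2 = 7/4: L1 = 7/4
x* = (0, 7/4)
||x*||_1 = 7/4.

7/4


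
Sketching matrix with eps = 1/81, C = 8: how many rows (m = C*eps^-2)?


1/eps = 81.
(1/eps)^2 = 6561.
m = 8*6561 = 52488.

52488


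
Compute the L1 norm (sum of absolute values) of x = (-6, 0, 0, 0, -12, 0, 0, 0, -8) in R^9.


Non-zero entries: [(0, -6), (4, -12), (8, -8)]
Absolute values: [6, 12, 8]
||x||_1 = sum = 26.

26


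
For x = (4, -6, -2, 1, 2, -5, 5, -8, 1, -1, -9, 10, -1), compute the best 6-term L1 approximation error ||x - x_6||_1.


Sorted |x_i| descending: [10, 9, 8, 6, 5, 5, 4, 2, 2, 1, 1, 1, 1]
Keep top 6: [10, 9, 8, 6, 5, 5]
Tail entries: [4, 2, 2, 1, 1, 1, 1]
L1 error = sum of tail = 12.

12


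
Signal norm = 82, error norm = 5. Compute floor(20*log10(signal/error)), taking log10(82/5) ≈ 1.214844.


||x||/||e|| = 82/5.
log10(82/5) ≈ 1.214844.
20*log10(||x||/||e||) ≈ 20*1.214844 = 24.29688.
floor(24.29688) = 24.

24


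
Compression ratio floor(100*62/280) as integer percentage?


100*m/n = 100*62/280 ≈ 22.1429.
floor = 22.

22


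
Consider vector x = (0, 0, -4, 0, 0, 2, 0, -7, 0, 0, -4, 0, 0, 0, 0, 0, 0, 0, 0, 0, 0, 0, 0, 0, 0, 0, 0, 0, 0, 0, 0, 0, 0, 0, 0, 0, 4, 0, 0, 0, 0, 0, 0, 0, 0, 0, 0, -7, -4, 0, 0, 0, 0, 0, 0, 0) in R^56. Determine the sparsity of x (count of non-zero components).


Non-zero positions: [2, 5, 7, 10, 36, 47, 48].
Sparsity = 7.

7


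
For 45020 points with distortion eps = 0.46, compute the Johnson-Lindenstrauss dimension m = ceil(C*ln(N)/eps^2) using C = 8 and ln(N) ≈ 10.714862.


ln(45020) ≈ 10.714862.
eps^2 = 0.46^2 = 0.2116.
C*ln(N)/eps^2 ≈ 8*10.714862/0.2116 ≈ 405.0988.
m = ceil(405.0988) = 406.

406


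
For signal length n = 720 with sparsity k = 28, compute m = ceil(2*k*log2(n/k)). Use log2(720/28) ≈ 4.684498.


log2(n/k) = log2(720/28) ≈ 4.684498.
2*k*log2(n/k) ≈ 2*28*4.684498 = 262.331888.
m = ceil(262.331888) = 263.

263


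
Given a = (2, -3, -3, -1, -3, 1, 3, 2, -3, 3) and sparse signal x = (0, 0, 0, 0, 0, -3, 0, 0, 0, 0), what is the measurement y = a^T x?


Non-zero terms: ['1*-3']
Products: [-3]
y = sum = -3.

-3


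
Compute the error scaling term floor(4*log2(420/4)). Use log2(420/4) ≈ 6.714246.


log2(n/k) = log2(420/4) ≈ 6.714246.
k*log2(n/k) ≈ 4*6.714246 = 26.856984.
floor(26.856984) = 26.

26


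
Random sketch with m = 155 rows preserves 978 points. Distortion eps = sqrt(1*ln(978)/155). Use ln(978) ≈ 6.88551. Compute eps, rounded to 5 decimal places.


ln(978) ≈ 6.88551.
1*ln(N)/m ≈ 1*6.88551/155 ≈ 0.04442265.
eps = sqrt(0.04442265) ≈ 0.2107668 ≈ 0.21077.

0.21077


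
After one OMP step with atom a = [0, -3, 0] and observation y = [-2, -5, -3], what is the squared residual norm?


a^T a = 9.
a^T y = 15.
coeff = 15/9 = 5/3.
||r||^2 = 13.

13


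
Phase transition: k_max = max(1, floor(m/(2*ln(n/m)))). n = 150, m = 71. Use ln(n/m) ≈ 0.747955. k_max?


n/m = 150/71.
ln(n/m) ≈ 0.747955.
2*ln(n/m) ≈ 1.49591.
m/(2*ln(n/m)) ≈ 71/1.49591 ≈ 47.4627.
floor = 47.
k_max = max(1, 47) = 47.

47


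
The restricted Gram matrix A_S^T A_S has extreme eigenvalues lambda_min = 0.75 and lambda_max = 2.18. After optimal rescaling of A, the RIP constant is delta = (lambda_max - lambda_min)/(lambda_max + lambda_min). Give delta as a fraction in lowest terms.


lambda_max - lambda_min = 2.18 - 0.75 = 1.43.
lambda_max + lambda_min = 2.18 + 0.75 = 2.93.
delta = 1.43/2.93 = 143/293.

143/293


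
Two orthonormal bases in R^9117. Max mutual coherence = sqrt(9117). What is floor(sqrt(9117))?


95^2 = 9025 <= 9117 < 9216 = 96^2, so 95 <= sqrt(9117) < 96.
floor(sqrt(9117)) = 95.

95


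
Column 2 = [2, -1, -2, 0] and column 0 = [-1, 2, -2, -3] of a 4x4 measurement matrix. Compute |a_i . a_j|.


Inner product: 2*-1 + -1*2 + -2*-2 + 0*-3
Products: [-2, -2, 4, 0]
Sum = 0.
|dot| = 0.

0


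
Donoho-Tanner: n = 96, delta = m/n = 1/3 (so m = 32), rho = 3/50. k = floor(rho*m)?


m = 1/3*96 = 32.
rho = 3/50.
rho*m = 3/50*32 = 1.92.
k = floor(1.92) = 1.

1


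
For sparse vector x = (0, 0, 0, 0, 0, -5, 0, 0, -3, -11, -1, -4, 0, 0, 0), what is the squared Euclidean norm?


Non-zero entries: [(5, -5), (8, -3), (9, -11), (10, -1), (11, -4)]
Squares: [25, 9, 121, 1, 16]
||x||_2^2 = sum = 172.

172


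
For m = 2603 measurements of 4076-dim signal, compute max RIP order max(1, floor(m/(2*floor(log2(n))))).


floor(log2(4076)) = 11.
2*11 = 22.
m/(2*floor(log2(n))) = 2603/22 ≈ 118.3182.
floor = 118.
k = max(1, 118) = 118.

118


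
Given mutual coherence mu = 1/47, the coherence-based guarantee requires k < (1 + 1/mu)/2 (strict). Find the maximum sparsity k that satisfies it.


1/mu = 47.
1 + 1/mu = 48.
(1 + 1/mu)/2 = 24 is an integer and the inequality is strict, so k_max = 24 - 1 = 23.

23


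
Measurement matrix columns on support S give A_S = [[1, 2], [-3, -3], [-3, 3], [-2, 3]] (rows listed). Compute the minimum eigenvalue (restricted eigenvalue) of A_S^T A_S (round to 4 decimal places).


A_S^T A_S = [[23, -4], [-4, 31]].
trace = 54.
det = 697.
disc = trace^2 - 4*det = 2916 - 4*697 = 128.
sqrt(128) ≈ 11.313708.
lam_min = (54 - sqrt(128))/2 ≈ (54 - 11.313708)/2 = 21.343146 ≈ 21.3431.

21.3431


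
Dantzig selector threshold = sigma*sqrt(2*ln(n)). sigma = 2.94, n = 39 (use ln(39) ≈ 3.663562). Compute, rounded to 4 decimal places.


ln(39) ≈ 3.663562.
2*ln(n) ≈ 7.327124.
sqrt(2*ln(n)) ≈ sqrt(7.327124) ≈ 2.706866.
threshold ≈ 2.94*2.706866 = 7.95818604 ≈ 7.9582.

7.9582


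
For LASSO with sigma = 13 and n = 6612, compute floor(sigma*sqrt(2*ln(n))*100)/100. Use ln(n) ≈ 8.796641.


ln(6612) ≈ 8.796641.
2*ln(n) ≈ 17.593282.
sqrt(2*ln(n)) ≈ sqrt(17.593282) ≈ 4.194435.
lambda ≈ 13*4.194435 = 54.527655.
floor(lambda*100)/100 = 54.52.

54.52


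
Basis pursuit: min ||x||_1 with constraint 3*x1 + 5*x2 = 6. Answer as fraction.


Axis intercepts:
  x1 = 2, x2 = 0: L1 = 2
  x1 = 0, x2 = 6/5: L1 = 6/5
x* = (0, 6/5)
||x*||_1 = 6/5.

6/5


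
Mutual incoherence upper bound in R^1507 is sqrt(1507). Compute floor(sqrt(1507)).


38^2 = 1444 <= 1507 < 1521 = 39^2, so 38 <= sqrt(1507) < 39.
floor(sqrt(1507)) = 38.

38


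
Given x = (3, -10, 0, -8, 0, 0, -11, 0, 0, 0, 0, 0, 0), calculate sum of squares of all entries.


Non-zero entries: [(0, 3), (1, -10), (3, -8), (6, -11)]
Squares: [9, 100, 64, 121]
||x||_2^2 = sum = 294.

294


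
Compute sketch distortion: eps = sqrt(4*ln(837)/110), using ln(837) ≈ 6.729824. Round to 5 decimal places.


ln(837) ≈ 6.729824.
4*ln(N)/m ≈ 4*6.729824/110 ≈ 0.24472087.
eps = sqrt(0.24472087) ≈ 0.4946927 ≈ 0.49469.

0.49469


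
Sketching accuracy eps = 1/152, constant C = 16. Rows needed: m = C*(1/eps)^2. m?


1/eps = 152.
(1/eps)^2 = 23104.
m = 16*23104 = 369664.

369664


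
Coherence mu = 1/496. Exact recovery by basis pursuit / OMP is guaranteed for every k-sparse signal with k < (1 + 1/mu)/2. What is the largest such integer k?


1/mu = 496.
1 + 1/mu = 497.
(1 + 1/mu)/2 = 248.5 is not an integer, so k_max = floor(248.5) = 248.

248


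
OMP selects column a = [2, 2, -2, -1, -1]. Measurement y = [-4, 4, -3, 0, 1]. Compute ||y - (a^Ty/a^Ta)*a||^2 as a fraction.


a^T a = 14.
a^T y = 5.
coeff = 5/14 = 5/14.
||r||^2 = 563/14.

563/14


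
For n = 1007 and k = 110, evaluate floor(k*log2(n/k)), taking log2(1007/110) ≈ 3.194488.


log2(n/k) = log2(1007/110) ≈ 3.194488.
k*log2(n/k) ≈ 110*3.194488 = 351.39368.
floor(351.39368) = 351.

351


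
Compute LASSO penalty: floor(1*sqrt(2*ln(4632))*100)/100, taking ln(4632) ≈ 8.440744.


ln(4632) ≈ 8.440744.
2*ln(n) ≈ 16.881488.
sqrt(2*ln(n)) ≈ sqrt(16.881488) ≈ 4.108709.
lambda ≈ 1*4.108709 = 4.108709.
floor(lambda*100)/100 = 4.10.

4.10


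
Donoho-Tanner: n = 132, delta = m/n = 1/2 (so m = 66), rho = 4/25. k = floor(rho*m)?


m = 1/2*132 = 66.
rho = 4/25.
rho*m = 4/25*66 = 10.56.
k = floor(10.56) = 10.

10


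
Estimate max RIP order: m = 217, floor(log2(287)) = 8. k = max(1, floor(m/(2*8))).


floor(log2(287)) = 8.
2*8 = 16.
m/(2*floor(log2(n))) = 217/16 ≈ 13.5625.
floor = 13.
k = max(1, 13) = 13.

13


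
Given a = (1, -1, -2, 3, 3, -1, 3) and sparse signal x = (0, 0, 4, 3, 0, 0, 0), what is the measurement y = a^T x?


Non-zero terms: ['-2*4', '3*3']
Products: [-8, 9]
y = sum = 1.

1


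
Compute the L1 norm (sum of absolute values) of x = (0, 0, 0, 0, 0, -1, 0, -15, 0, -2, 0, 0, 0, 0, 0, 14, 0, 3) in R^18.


Non-zero entries: [(5, -1), (7, -15), (9, -2), (15, 14), (17, 3)]
Absolute values: [1, 15, 2, 14, 3]
||x||_1 = sum = 35.

35


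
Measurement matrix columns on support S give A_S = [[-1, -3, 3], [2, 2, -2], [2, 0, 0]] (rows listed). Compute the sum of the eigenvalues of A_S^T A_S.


Sum of eigenvalues of A_S^T A_S = trace(A_S^T A_S) = sum of squared column norms of A_S.
A_S^T A_S diagonal: [9, 13, 13].
trace = 9 + 13 + 13 = 35.

35


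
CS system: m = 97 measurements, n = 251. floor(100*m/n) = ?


100*m/n = 100*97/251 ≈ 38.6454.
floor = 38.

38


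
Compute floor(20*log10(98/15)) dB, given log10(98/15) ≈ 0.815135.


||x||/||e|| = 98/15.
log10(98/15) ≈ 0.815135.
20*log10(||x||/||e||) ≈ 20*0.815135 = 16.3027.
floor(16.3027) = 16.

16


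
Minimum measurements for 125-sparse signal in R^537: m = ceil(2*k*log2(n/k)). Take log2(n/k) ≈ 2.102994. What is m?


log2(n/k) = log2(537/125) ≈ 2.102994.
2*k*log2(n/k) ≈ 2*125*2.102994 = 525.7485.
m = ceil(525.7485) = 526.

526


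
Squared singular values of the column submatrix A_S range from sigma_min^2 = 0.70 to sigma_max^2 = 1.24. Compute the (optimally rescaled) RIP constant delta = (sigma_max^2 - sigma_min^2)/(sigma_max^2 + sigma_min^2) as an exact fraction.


lambda_max - lambda_min = 1.24 - 0.70 = 0.54.
lambda_max + lambda_min = 1.24 + 0.70 = 1.94.
delta = 0.54/1.94 = 54/194 = 27/97.

27/97


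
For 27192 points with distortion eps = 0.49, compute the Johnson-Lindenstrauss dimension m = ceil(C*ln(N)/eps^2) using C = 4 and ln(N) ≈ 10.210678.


ln(27192) ≈ 10.210678.
eps^2 = 0.49^2 = 0.2401.
C*ln(N)/eps^2 ≈ 4*10.210678/0.2401 ≈ 170.1071.
m = ceil(170.1071) = 171.

171


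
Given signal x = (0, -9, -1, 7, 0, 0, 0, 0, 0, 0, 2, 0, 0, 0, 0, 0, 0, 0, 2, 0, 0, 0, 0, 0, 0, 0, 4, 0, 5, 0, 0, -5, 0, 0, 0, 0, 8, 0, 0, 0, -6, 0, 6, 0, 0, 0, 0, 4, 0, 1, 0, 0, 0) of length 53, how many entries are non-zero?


Non-zero positions: [1, 2, 3, 10, 18, 26, 28, 31, 36, 40, 42, 47, 49].
Sparsity = 13.

13


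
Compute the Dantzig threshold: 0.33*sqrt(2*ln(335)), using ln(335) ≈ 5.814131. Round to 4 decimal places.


ln(335) ≈ 5.814131.
2*ln(n) ≈ 11.628262.
sqrt(2*ln(n)) ≈ sqrt(11.628262) ≈ 3.410024.
threshold ≈ 0.33*3.410024 = 1.12530792 ≈ 1.1253.

1.1253


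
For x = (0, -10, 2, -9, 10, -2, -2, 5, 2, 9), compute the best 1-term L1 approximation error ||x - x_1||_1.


Sorted |x_i| descending: [10, 10, 9, 9, 5, 2, 2, 2, 2, 0]
Keep top 1: [10]
Tail entries: [10, 9, 9, 5, 2, 2, 2, 2, 0]
L1 error = sum of tail = 41.

41


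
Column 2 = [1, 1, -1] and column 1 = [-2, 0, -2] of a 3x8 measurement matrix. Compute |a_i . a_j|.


Inner product: 1*-2 + 1*0 + -1*-2
Products: [-2, 0, 2]
Sum = 0.
|dot| = 0.

0


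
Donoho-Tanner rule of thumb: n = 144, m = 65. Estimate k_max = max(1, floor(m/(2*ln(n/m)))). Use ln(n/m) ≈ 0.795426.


n/m = 144/65.
ln(n/m) ≈ 0.795426.
2*ln(n/m) ≈ 1.590852.
m/(2*ln(n/m)) ≈ 65/1.590852 ≈ 40.8586.
floor = 40.
k_max = max(1, 40) = 40.

40


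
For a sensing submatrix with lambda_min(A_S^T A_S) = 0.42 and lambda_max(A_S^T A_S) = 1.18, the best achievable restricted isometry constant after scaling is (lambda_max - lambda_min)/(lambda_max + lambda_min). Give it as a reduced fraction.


lambda_max - lambda_min = 1.18 - 0.42 = 0.76.
lambda_max + lambda_min = 1.18 + 0.42 = 1.60.
delta = 0.76/1.60 = 76/160 = 19/40.

19/40


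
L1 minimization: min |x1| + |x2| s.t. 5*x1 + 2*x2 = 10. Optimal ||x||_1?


Axis intercepts:
  x1 = 2, x2 = 0: L1 = 2
  x1 = 0, x2 = 5: L1 = 5
x* = (2, 0)
||x*||_1 = 2.

2


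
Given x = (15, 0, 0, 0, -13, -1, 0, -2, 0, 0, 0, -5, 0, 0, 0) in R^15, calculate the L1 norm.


Non-zero entries: [(0, 15), (4, -13), (5, -1), (7, -2), (11, -5)]
Absolute values: [15, 13, 1, 2, 5]
||x||_1 = sum = 36.

36


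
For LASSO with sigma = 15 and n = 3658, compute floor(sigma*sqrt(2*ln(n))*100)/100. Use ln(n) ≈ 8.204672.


ln(3658) ≈ 8.204672.
2*ln(n) ≈ 16.409344.
sqrt(2*ln(n)) ≈ sqrt(16.409344) ≈ 4.050845.
lambda ≈ 15*4.050845 = 60.762675.
floor(lambda*100)/100 = 60.76.

60.76


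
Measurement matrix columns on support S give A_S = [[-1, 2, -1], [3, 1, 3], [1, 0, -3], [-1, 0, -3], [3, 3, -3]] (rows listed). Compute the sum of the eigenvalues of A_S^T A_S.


Sum of eigenvalues of A_S^T A_S = trace(A_S^T A_S) = sum of squared column norms of A_S.
A_S^T A_S diagonal: [21, 14, 37].
trace = 21 + 14 + 37 = 72.

72


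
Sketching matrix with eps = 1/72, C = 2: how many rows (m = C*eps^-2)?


1/eps = 72.
(1/eps)^2 = 5184.
m = 2*5184 = 10368.

10368


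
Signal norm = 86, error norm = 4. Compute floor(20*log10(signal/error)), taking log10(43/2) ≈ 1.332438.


||x||/||e|| = 86/4 = 43/2.
log10(43/2) ≈ 1.332438.
20*log10(||x||/||e||) ≈ 20*1.332438 = 26.64876.
floor(26.64876) = 26.

26


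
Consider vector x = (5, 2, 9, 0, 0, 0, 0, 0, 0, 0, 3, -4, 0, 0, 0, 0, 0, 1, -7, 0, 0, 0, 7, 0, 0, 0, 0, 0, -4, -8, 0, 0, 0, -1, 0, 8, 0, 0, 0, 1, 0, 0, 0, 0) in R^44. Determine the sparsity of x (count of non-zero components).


Non-zero positions: [0, 1, 2, 10, 11, 17, 18, 22, 28, 29, 33, 35, 39].
Sparsity = 13.

13


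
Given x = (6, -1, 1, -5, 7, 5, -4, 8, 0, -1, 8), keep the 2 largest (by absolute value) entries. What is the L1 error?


Sorted |x_i| descending: [8, 8, 7, 6, 5, 5, 4, 1, 1, 1, 0]
Keep top 2: [8, 8]
Tail entries: [7, 6, 5, 5, 4, 1, 1, 1, 0]
L1 error = sum of tail = 30.

30


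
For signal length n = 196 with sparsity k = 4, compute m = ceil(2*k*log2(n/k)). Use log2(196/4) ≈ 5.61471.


log2(n/k) = log2(196/4) ≈ 5.61471.
2*k*log2(n/k) ≈ 2*4*5.61471 = 44.91768.
m = ceil(44.91768) = 45.

45


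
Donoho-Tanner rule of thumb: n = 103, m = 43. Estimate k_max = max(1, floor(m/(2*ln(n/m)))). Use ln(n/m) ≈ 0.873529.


n/m = 103/43.
ln(n/m) ≈ 0.873529.
2*ln(n/m) ≈ 1.747058.
m/(2*ln(n/m)) ≈ 43/1.747058 ≈ 24.6128.
floor = 24.
k_max = max(1, 24) = 24.

24


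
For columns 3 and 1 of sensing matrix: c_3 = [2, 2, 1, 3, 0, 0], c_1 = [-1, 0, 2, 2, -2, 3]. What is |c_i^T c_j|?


Inner product: 2*-1 + 2*0 + 1*2 + 3*2 + 0*-2 + 0*3
Products: [-2, 0, 2, 6, 0, 0]
Sum = 6.
|dot| = 6.

6


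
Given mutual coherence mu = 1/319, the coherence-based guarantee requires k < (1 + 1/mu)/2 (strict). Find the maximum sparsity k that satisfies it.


1/mu = 319.
1 + 1/mu = 320.
(1 + 1/mu)/2 = 160 is an integer and the inequality is strict, so k_max = 160 - 1 = 159.

159


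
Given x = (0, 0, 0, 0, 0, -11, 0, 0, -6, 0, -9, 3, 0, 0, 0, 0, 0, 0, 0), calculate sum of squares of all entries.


Non-zero entries: [(5, -11), (8, -6), (10, -9), (11, 3)]
Squares: [121, 36, 81, 9]
||x||_2^2 = sum = 247.

247


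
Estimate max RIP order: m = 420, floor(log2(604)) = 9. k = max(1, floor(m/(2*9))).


floor(log2(604)) = 9.
2*9 = 18.
m/(2*floor(log2(n))) = 420/18 ≈ 23.3333.
floor = 23.
k = max(1, 23) = 23.

23


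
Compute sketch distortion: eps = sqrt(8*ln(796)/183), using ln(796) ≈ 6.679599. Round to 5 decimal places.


ln(796) ≈ 6.679599.
8*ln(N)/m ≈ 8*6.679599/183 ≈ 0.29200433.
eps = sqrt(0.29200433) ≈ 0.5403742 ≈ 0.54037.

0.54037


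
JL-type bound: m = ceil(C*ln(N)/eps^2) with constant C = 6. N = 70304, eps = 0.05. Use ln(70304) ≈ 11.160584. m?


ln(70304) ≈ 11.160584.
eps^2 = 0.05^2 = 0.0025.
C*ln(N)/eps^2 ≈ 6*11.160584/0.0025 ≈ 26785.4016.
m = ceil(26785.4016) = 26786.

26786


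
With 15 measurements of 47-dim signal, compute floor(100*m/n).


100*m/n = 100*15/47 ≈ 31.9149.
floor = 31.

31


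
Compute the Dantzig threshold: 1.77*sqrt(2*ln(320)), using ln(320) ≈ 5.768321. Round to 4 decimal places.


ln(320) ≈ 5.768321.
2*ln(n) ≈ 11.536642.
sqrt(2*ln(n)) ≈ sqrt(11.536642) ≈ 3.396563.
threshold ≈ 1.77*3.396563 = 6.01191651 ≈ 6.0119.

6.0119


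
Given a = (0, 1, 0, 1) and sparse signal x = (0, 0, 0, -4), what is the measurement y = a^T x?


Non-zero terms: ['1*-4']
Products: [-4]
y = sum = -4.

-4


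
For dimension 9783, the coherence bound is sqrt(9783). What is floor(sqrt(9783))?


98^2 = 9604 <= 9783 < 9801 = 99^2, so 98 <= sqrt(9783) < 99.
floor(sqrt(9783)) = 98.

98


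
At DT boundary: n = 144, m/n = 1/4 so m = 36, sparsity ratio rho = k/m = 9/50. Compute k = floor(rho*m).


m = 1/4*144 = 36.
rho = 9/50.
rho*m = 9/50*36 = 6.48.
k = floor(6.48) = 6.

6


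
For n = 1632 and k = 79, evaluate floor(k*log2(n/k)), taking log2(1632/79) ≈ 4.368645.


log2(n/k) = log2(1632/79) ≈ 4.368645.
k*log2(n/k) ≈ 79*4.368645 = 345.122955.
floor(345.122955) = 345.

345


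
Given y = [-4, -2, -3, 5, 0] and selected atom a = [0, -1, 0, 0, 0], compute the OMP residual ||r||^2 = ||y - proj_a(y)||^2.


a^T a = 1.
a^T y = 2.
coeff = 2/1 = 2.
||r||^2 = 50.

50


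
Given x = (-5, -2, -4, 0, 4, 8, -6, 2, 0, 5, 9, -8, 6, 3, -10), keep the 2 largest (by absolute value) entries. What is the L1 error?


Sorted |x_i| descending: [10, 9, 8, 8, 6, 6, 5, 5, 4, 4, 3, 2, 2, 0, 0]
Keep top 2: [10, 9]
Tail entries: [8, 8, 6, 6, 5, 5, 4, 4, 3, 2, 2, 0, 0]
L1 error = sum of tail = 53.

53


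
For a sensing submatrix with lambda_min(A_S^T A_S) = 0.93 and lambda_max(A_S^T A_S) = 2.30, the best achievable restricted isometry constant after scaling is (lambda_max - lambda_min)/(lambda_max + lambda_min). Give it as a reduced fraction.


lambda_max - lambda_min = 2.30 - 0.93 = 1.37.
lambda_max + lambda_min = 2.30 + 0.93 = 3.23.
delta = 1.37/3.23 = 137/323.

137/323


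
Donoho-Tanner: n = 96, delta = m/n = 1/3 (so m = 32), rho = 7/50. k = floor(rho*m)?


m = 1/3*96 = 32.
rho = 7/50.
rho*m = 7/50*32 = 4.48.
k = floor(4.48) = 4.

4


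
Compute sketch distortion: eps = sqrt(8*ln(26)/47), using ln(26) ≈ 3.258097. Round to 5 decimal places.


ln(26) ≈ 3.258097.
8*ln(N)/m ≈ 8*3.258097/47 ≈ 0.5545697.
eps = sqrt(0.5545697) ≈ 0.7446944 ≈ 0.74469.

0.74469


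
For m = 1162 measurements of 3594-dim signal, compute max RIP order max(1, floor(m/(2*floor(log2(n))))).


floor(log2(3594)) = 11.
2*11 = 22.
m/(2*floor(log2(n))) = 1162/22 ≈ 52.8182.
floor = 52.
k = max(1, 52) = 52.

52


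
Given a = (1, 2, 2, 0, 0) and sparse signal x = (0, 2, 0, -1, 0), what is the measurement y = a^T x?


Non-zero terms: ['2*2', '0*-1']
Products: [4, 0]
y = sum = 4.

4


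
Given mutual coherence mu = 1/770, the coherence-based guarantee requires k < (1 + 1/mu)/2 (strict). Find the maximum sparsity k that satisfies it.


1/mu = 770.
1 + 1/mu = 771.
(1 + 1/mu)/2 = 385.5 is not an integer, so k_max = floor(385.5) = 385.

385


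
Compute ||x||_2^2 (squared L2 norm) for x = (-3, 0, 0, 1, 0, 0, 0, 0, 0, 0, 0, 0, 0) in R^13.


Non-zero entries: [(0, -3), (3, 1)]
Squares: [9, 1]
||x||_2^2 = sum = 10.

10


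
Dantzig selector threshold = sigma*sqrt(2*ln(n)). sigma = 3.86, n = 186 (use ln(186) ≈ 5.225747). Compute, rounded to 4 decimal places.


ln(186) ≈ 5.225747.
2*ln(n) ≈ 10.451494.
sqrt(2*ln(n)) ≈ sqrt(10.451494) ≈ 3.232877.
threshold ≈ 3.86*3.232877 = 12.47890522 ≈ 12.4789.

12.4789


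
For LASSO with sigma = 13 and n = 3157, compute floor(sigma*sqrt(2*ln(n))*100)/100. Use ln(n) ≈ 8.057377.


ln(3157) ≈ 8.057377.
2*ln(n) ≈ 16.114754.
sqrt(2*ln(n)) ≈ sqrt(16.114754) ≈ 4.014319.
lambda ≈ 13*4.014319 = 52.186147.
floor(lambda*100)/100 = 52.18.

52.18


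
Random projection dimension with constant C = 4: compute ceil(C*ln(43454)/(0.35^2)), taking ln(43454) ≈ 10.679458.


ln(43454) ≈ 10.679458.
eps^2 = 0.35^2 = 0.1225.
C*ln(N)/eps^2 ≈ 4*10.679458/0.1225 ≈ 348.717.
m = ceil(348.717) = 349.

349


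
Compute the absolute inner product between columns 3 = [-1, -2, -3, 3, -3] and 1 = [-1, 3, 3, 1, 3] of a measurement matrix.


Inner product: -1*-1 + -2*3 + -3*3 + 3*1 + -3*3
Products: [1, -6, -9, 3, -9]
Sum = -20.
|dot| = 20.

20


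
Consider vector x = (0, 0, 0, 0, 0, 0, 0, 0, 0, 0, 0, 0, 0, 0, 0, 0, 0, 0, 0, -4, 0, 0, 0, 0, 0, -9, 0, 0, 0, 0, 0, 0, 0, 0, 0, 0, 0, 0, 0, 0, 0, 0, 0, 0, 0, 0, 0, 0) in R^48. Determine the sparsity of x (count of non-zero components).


Non-zero positions: [19, 25].
Sparsity = 2.

2


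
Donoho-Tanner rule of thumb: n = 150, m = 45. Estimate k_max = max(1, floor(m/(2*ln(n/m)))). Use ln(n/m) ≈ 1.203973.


n/m = 150/45 = 10/3.
ln(n/m) ≈ 1.203973.
2*ln(n/m) ≈ 2.407946.
m/(2*ln(n/m)) ≈ 45/2.407946 ≈ 18.6881.
floor = 18.
k_max = max(1, 18) = 18.

18


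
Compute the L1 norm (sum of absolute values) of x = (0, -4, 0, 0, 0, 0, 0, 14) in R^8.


Non-zero entries: [(1, -4), (7, 14)]
Absolute values: [4, 14]
||x||_1 = sum = 18.

18


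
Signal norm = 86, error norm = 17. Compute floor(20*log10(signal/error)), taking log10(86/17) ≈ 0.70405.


||x||/||e|| = 86/17.
log10(86/17) ≈ 0.70405.
20*log10(||x||/||e||) ≈ 20*0.70405 = 14.081.
floor(14.081) = 14.

14


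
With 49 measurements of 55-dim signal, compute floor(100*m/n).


100*m/n = 100*49/55 ≈ 89.0909.
floor = 89.

89


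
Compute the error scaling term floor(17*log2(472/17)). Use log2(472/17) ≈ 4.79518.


log2(n/k) = log2(472/17) ≈ 4.79518.
k*log2(n/k) ≈ 17*4.79518 = 81.51806.
floor(81.51806) = 81.

81


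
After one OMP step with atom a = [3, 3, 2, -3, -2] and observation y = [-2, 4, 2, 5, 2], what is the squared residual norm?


a^T a = 35.
a^T y = -9.
coeff = -9/35 = -9/35.
||r||^2 = 1774/35.

1774/35


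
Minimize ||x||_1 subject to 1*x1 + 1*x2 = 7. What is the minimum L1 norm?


Axis intercepts:
  x1 = 7, x2 = 0: L1 = 7
  x1 = 0, x2 = 7: L1 = 7
x* = (7, 0)
||x*||_1 = 7.

7


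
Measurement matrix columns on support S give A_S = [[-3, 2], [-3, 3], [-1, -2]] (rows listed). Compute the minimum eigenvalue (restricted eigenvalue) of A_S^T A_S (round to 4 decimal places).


A_S^T A_S = [[19, -13], [-13, 17]].
trace = 36.
det = 154.
disc = trace^2 - 4*det = 1296 - 4*154 = 680.
sqrt(680) ≈ 26.076810.
lam_min = (36 - sqrt(680))/2 ≈ (36 - 26.076810)/2 = 4.961595 ≈ 4.9616.

4.9616


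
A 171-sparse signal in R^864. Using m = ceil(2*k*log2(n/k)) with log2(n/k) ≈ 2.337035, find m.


log2(n/k) = log2(864/171) ≈ 2.337035.
2*k*log2(n/k) ≈ 2*171*2.337035 = 799.26597.
m = ceil(799.26597) = 800.

800


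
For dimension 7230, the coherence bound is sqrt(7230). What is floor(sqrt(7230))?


85^2 = 7225 <= 7230 < 7396 = 86^2, so 85 <= sqrt(7230) < 86.
floor(sqrt(7230)) = 85.

85


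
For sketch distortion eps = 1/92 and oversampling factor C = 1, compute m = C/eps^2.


1/eps = 92.
(1/eps)^2 = 8464.
m = 1*8464 = 8464.

8464


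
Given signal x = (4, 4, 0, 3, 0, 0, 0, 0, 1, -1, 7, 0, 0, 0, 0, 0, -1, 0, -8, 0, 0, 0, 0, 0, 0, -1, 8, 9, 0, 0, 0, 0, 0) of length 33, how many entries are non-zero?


Non-zero positions: [0, 1, 3, 8, 9, 10, 16, 18, 25, 26, 27].
Sparsity = 11.

11


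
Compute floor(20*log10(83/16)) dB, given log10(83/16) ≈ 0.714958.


||x||/||e|| = 83/16.
log10(83/16) ≈ 0.714958.
20*log10(||x||/||e||) ≈ 20*0.714958 = 14.29916.
floor(14.29916) = 14.

14


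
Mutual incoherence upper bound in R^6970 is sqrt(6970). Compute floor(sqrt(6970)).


83^2 = 6889 <= 6970 < 7056 = 84^2, so 83 <= sqrt(6970) < 84.
floor(sqrt(6970)) = 83.

83


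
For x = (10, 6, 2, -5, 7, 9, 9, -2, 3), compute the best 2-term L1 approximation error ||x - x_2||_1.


Sorted |x_i| descending: [10, 9, 9, 7, 6, 5, 3, 2, 2]
Keep top 2: [10, 9]
Tail entries: [9, 7, 6, 5, 3, 2, 2]
L1 error = sum of tail = 34.

34


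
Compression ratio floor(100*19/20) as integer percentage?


100*m/n = 100*19/20 ≈ 95.0.
floor = 95.

95


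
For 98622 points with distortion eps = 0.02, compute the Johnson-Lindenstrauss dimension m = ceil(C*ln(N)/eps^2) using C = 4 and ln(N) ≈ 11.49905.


ln(98622) ≈ 11.49905.
eps^2 = 0.02^2 = 0.0004.
C*ln(N)/eps^2 ≈ 4*11.49905/0.0004 ≈ 114990.5.
m = ceil(114990.5) = 114991.

114991


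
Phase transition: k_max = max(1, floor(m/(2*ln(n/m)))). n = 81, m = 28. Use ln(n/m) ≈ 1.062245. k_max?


n/m = 81/28.
ln(n/m) ≈ 1.062245.
2*ln(n/m) ≈ 2.12449.
m/(2*ln(n/m)) ≈ 28/2.12449 ≈ 13.1796.
floor = 13.
k_max = max(1, 13) = 13.

13


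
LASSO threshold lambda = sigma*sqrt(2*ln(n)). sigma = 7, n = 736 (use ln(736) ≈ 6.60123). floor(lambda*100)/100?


ln(736) ≈ 6.60123.
2*ln(n) ≈ 13.20246.
sqrt(2*ln(n)) ≈ sqrt(13.20246) ≈ 3.633519.
lambda ≈ 7*3.633519 = 25.434633.
floor(lambda*100)/100 = 25.43.

25.43


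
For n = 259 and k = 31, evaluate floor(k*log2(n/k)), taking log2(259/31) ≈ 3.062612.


log2(n/k) = log2(259/31) ≈ 3.062612.
k*log2(n/k) ≈ 31*3.062612 = 94.940972.
floor(94.940972) = 94.

94


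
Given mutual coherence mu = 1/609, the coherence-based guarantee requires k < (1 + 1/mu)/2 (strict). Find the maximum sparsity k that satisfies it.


1/mu = 609.
1 + 1/mu = 610.
(1 + 1/mu)/2 = 305 is an integer and the inequality is strict, so k_max = 305 - 1 = 304.

304


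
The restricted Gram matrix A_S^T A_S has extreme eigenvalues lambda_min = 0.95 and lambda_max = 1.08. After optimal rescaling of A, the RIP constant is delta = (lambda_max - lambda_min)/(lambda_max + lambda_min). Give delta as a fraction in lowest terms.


lambda_max - lambda_min = 1.08 - 0.95 = 0.13.
lambda_max + lambda_min = 1.08 + 0.95 = 2.03.
delta = 0.13/2.03 = 13/203.

13/203


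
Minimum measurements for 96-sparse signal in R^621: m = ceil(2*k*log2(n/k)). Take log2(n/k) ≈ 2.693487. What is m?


log2(n/k) = log2(621/96) ≈ 2.693487.
2*k*log2(n/k) ≈ 2*96*2.693487 = 517.149504.
m = ceil(517.149504) = 518.

518


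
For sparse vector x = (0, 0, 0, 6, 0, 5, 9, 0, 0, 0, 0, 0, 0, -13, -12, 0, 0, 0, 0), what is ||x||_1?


Non-zero entries: [(3, 6), (5, 5), (6, 9), (13, -13), (14, -12)]
Absolute values: [6, 5, 9, 13, 12]
||x||_1 = sum = 45.

45


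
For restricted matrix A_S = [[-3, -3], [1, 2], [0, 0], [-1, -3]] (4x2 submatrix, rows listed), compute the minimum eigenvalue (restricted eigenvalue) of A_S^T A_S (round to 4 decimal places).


A_S^T A_S = [[11, 14], [14, 22]].
trace = 33.
det = 46.
disc = trace^2 - 4*det = 1089 - 4*46 = 905.
sqrt(905) ≈ 30.083218.
lam_min = (33 - sqrt(905))/2 ≈ (33 - 30.083218)/2 = 1.458391 ≈ 1.4584.

1.4584


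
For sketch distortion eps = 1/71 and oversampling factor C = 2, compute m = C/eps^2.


1/eps = 71.
(1/eps)^2 = 5041.
m = 2*5041 = 10082.

10082


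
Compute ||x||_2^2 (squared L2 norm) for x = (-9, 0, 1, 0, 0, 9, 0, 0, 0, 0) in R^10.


Non-zero entries: [(0, -9), (2, 1), (5, 9)]
Squares: [81, 1, 81]
||x||_2^2 = sum = 163.

163


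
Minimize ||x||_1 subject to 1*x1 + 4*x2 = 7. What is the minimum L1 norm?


Axis intercepts:
  x1 = 7, x2 = 0: L1 = 7
  x1 = 0, x2 = 7/4: L1 = 7/4
x* = (0, 7/4)
||x*||_1 = 7/4.

7/4


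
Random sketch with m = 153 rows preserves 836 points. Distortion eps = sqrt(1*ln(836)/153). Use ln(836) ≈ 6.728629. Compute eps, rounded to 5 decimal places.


ln(836) ≈ 6.728629.
1*ln(N)/m ≈ 1*6.728629/153 ≈ 0.04397797.
eps = sqrt(0.04397797) ≈ 0.2097093 ≈ 0.20971.

0.20971


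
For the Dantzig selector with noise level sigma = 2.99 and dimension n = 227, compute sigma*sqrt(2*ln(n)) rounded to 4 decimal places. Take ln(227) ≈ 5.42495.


ln(227) ≈ 5.42495.
2*ln(n) ≈ 10.8499.
sqrt(2*ln(n)) ≈ sqrt(10.8499) ≈ 3.293919.
threshold ≈ 2.99*3.293919 = 9.84881781 ≈ 9.8488.

9.8488


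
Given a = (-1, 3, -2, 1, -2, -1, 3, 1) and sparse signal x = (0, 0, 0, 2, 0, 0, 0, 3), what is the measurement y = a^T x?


Non-zero terms: ['1*2', '1*3']
Products: [2, 3]
y = sum = 5.

5


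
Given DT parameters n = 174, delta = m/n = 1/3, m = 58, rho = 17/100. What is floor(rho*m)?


m = 1/3*174 = 58.
rho = 17/100.
rho*m = 17/100*58 = 9.86.
k = floor(9.86) = 9.

9


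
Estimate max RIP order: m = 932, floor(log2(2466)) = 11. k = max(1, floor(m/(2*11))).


floor(log2(2466)) = 11.
2*11 = 22.
m/(2*floor(log2(n))) = 932/22 ≈ 42.3636.
floor = 42.
k = max(1, 42) = 42.

42


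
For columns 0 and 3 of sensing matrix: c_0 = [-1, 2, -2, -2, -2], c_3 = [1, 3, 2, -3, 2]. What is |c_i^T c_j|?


Inner product: -1*1 + 2*3 + -2*2 + -2*-3 + -2*2
Products: [-1, 6, -4, 6, -4]
Sum = 3.
|dot| = 3.

3


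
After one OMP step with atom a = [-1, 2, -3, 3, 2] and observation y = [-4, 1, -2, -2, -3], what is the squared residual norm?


a^T a = 27.
a^T y = 0.
coeff = 0/27 = 0.
||r||^2 = 34.

34


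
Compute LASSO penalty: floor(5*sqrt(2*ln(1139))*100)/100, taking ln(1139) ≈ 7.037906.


ln(1139) ≈ 7.037906.
2*ln(n) ≈ 14.075812.
sqrt(2*ln(n)) ≈ sqrt(14.075812) ≈ 3.751775.
lambda ≈ 5*3.751775 = 18.758875.
floor(lambda*100)/100 = 18.75.

18.75


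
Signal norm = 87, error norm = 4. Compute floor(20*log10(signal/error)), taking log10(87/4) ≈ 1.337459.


||x||/||e|| = 87/4.
log10(87/4) ≈ 1.337459.
20*log10(||x||/||e||) ≈ 20*1.337459 = 26.74918.
floor(26.74918) = 26.

26


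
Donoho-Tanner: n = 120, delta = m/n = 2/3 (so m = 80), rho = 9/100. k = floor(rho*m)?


m = 2/3*120 = 80.
rho = 9/100.
rho*m = 9/100*80 = 7.2.
k = floor(7.2) = 7.

7


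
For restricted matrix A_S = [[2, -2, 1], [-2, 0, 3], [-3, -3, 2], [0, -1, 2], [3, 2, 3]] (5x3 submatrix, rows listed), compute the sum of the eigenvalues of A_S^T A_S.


Sum of eigenvalues of A_S^T A_S = trace(A_S^T A_S) = sum of squared column norms of A_S.
A_S^T A_S diagonal: [26, 18, 27].
trace = 26 + 18 + 27 = 71.

71


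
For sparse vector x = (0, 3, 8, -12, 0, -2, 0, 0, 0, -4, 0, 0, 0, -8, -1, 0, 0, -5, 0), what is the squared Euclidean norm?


Non-zero entries: [(1, 3), (2, 8), (3, -12), (5, -2), (9, -4), (13, -8), (14, -1), (17, -5)]
Squares: [9, 64, 144, 4, 16, 64, 1, 25]
||x||_2^2 = sum = 327.

327


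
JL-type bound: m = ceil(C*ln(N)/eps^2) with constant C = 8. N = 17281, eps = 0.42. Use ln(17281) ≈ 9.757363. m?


ln(17281) ≈ 9.757363.
eps^2 = 0.42^2 = 0.1764.
C*ln(N)/eps^2 ≈ 8*9.757363/0.1764 ≈ 442.5108.
m = ceil(442.5108) = 443.

443


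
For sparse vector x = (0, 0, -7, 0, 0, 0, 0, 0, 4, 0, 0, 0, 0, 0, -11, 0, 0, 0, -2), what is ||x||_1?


Non-zero entries: [(2, -7), (8, 4), (14, -11), (18, -2)]
Absolute values: [7, 4, 11, 2]
||x||_1 = sum = 24.

24


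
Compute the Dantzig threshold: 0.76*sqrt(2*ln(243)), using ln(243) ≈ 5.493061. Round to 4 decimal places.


ln(243) ≈ 5.493061.
2*ln(n) ≈ 10.986122.
sqrt(2*ln(n)) ≈ sqrt(10.986122) ≈ 3.314532.
threshold ≈ 0.76*3.314532 = 2.51904432 ≈ 2.5190.

2.5190


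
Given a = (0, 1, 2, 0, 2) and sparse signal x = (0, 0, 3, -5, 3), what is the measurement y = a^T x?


Non-zero terms: ['2*3', '0*-5', '2*3']
Products: [6, 0, 6]
y = sum = 12.

12


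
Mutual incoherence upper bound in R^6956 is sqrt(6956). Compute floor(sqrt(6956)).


83^2 = 6889 <= 6956 < 7056 = 84^2, so 83 <= sqrt(6956) < 84.
floor(sqrt(6956)) = 83.

83


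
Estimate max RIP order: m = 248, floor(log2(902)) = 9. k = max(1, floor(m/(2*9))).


floor(log2(902)) = 9.
2*9 = 18.
m/(2*floor(log2(n))) = 248/18 ≈ 13.7778.
floor = 13.
k = max(1, 13) = 13.

13


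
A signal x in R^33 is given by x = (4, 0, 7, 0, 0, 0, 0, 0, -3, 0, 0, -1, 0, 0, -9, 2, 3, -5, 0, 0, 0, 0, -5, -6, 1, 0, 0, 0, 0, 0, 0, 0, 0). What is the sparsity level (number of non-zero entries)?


Non-zero positions: [0, 2, 8, 11, 14, 15, 16, 17, 22, 23, 24].
Sparsity = 11.

11


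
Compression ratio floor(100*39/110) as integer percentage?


100*m/n = 100*39/110 ≈ 35.4545.
floor = 35.

35


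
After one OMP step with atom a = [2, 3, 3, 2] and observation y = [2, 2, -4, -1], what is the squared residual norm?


a^T a = 26.
a^T y = -4.
coeff = -4/26 = -2/13.
||r||^2 = 317/13.

317/13


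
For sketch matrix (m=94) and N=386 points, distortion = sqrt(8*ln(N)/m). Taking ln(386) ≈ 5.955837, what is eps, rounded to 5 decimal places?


ln(386) ≈ 5.955837.
8*ln(N)/m ≈ 8*5.955837/94 ≈ 0.50687974.
eps = sqrt(0.50687974) ≈ 0.7119549 ≈ 0.71195.

0.71195


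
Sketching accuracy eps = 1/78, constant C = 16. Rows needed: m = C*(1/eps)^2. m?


1/eps = 78.
(1/eps)^2 = 6084.
m = 16*6084 = 97344.

97344


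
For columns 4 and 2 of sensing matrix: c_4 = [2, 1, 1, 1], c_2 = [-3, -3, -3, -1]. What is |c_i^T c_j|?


Inner product: 2*-3 + 1*-3 + 1*-3 + 1*-1
Products: [-6, -3, -3, -1]
Sum = -13.
|dot| = 13.

13


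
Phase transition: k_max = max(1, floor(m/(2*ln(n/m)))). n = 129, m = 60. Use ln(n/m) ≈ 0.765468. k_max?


n/m = 129/60 = 43/20.
ln(n/m) ≈ 0.765468.
2*ln(n/m) ≈ 1.530936.
m/(2*ln(n/m)) ≈ 60/1.530936 ≈ 39.1917.
floor = 39.
k_max = max(1, 39) = 39.

39


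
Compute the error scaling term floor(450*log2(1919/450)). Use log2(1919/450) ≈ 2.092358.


log2(n/k) = log2(1919/450) ≈ 2.092358.
k*log2(n/k) ≈ 450*2.092358 = 941.5611.
floor(941.5611) = 941.

941


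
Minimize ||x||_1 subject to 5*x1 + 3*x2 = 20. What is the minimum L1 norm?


Axis intercepts:
  x1 = 4, x2 = 0: L1 = 4
  x1 = 0, x2 = 20/3: L1 = 20/3
x* = (4, 0)
||x*||_1 = 4.

4


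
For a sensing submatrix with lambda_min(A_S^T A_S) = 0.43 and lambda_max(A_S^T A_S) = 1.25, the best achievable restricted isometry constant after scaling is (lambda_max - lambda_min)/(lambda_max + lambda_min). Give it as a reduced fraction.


lambda_max - lambda_min = 1.25 - 0.43 = 0.82.
lambda_max + lambda_min = 1.25 + 0.43 = 1.68.
delta = 0.82/1.68 = 82/168 = 41/84.

41/84


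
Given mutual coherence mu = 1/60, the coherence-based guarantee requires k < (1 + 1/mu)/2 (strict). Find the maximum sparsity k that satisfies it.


1/mu = 60.
1 + 1/mu = 61.
(1 + 1/mu)/2 = 30.5 is not an integer, so k_max = floor(30.5) = 30.

30


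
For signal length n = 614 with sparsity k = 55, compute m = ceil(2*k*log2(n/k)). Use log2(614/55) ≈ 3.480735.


log2(n/k) = log2(614/55) ≈ 3.480735.
2*k*log2(n/k) ≈ 2*55*3.480735 = 382.88085.
m = ceil(382.88085) = 383.

383


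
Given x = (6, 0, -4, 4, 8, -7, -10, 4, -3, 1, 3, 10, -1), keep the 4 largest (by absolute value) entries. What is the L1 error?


Sorted |x_i| descending: [10, 10, 8, 7, 6, 4, 4, 4, 3, 3, 1, 1, 0]
Keep top 4: [10, 10, 8, 7]
Tail entries: [6, 4, 4, 4, 3, 3, 1, 1, 0]
L1 error = sum of tail = 26.

26


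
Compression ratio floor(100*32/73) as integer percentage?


100*m/n = 100*32/73 ≈ 43.8356.
floor = 43.

43


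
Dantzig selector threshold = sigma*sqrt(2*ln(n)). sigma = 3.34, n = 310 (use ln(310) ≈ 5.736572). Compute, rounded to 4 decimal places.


ln(310) ≈ 5.736572.
2*ln(n) ≈ 11.473144.
sqrt(2*ln(n)) ≈ sqrt(11.473144) ≈ 3.387203.
threshold ≈ 3.34*3.387203 = 11.31325802 ≈ 11.3133.

11.3133


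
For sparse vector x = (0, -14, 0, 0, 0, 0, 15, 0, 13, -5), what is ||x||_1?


Non-zero entries: [(1, -14), (6, 15), (8, 13), (9, -5)]
Absolute values: [14, 15, 13, 5]
||x||_1 = sum = 47.

47


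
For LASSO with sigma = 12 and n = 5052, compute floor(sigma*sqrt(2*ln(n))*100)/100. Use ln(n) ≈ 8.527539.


ln(5052) ≈ 8.527539.
2*ln(n) ≈ 17.055078.
sqrt(2*ln(n)) ≈ sqrt(17.055078) ≈ 4.129779.
lambda ≈ 12*4.129779 = 49.557348.
floor(lambda*100)/100 = 49.55.

49.55


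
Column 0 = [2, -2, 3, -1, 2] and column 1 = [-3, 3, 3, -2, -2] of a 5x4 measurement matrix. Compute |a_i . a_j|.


Inner product: 2*-3 + -2*3 + 3*3 + -1*-2 + 2*-2
Products: [-6, -6, 9, 2, -4]
Sum = -5.
|dot| = 5.

5


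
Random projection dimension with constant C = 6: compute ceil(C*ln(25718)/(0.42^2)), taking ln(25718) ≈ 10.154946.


ln(25718) ≈ 10.154946.
eps^2 = 0.42^2 = 0.1764.
C*ln(N)/eps^2 ≈ 6*10.154946/0.1764 ≈ 345.4063.
m = ceil(345.4063) = 346.

346


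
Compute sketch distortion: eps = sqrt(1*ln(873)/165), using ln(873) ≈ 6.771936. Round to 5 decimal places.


ln(873) ≈ 6.771936.
1*ln(N)/m ≈ 1*6.771936/165 ≈ 0.04104204.
eps = sqrt(0.04104204) ≈ 0.2025884 ≈ 0.20259.

0.20259


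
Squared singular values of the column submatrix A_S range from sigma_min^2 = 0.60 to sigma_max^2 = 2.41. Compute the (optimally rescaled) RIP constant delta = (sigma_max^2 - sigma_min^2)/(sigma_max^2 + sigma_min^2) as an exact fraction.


lambda_max - lambda_min = 2.41 - 0.60 = 1.81.
lambda_max + lambda_min = 2.41 + 0.60 = 3.01.
delta = 1.81/3.01 = 181/301.

181/301


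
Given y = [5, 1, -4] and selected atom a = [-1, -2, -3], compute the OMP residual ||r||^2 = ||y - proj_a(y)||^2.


a^T a = 14.
a^T y = 5.
coeff = 5/14 = 5/14.
||r||^2 = 563/14.

563/14


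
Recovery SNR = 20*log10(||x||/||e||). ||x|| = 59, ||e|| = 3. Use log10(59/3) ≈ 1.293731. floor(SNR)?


||x||/||e|| = 59/3.
log10(59/3) ≈ 1.293731.
20*log10(||x||/||e||) ≈ 20*1.293731 = 25.87462.
floor(25.87462) = 25.

25


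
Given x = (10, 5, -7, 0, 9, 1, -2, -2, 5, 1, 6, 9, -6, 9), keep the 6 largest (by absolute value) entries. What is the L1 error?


Sorted |x_i| descending: [10, 9, 9, 9, 7, 6, 6, 5, 5, 2, 2, 1, 1, 0]
Keep top 6: [10, 9, 9, 9, 7, 6]
Tail entries: [6, 5, 5, 2, 2, 1, 1, 0]
L1 error = sum of tail = 22.

22


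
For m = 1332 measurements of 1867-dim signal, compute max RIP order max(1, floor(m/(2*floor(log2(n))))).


floor(log2(1867)) = 10.
2*10 = 20.
m/(2*floor(log2(n))) = 1332/20 ≈ 66.6.
floor = 66.
k = max(1, 66) = 66.

66


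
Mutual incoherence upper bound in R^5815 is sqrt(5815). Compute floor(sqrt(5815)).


76^2 = 5776 <= 5815 < 5929 = 77^2, so 76 <= sqrt(5815) < 77.
floor(sqrt(5815)) = 76.

76


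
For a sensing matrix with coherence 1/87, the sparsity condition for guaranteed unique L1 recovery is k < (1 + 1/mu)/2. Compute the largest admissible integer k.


1/mu = 87.
1 + 1/mu = 88.
(1 + 1/mu)/2 = 44 is an integer and the inequality is strict, so k_max = 44 - 1 = 43.

43


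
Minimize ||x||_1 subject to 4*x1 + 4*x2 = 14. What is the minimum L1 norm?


Axis intercepts:
  x1 = 7/2, x2 = 0: L1 = 7/2
  x1 = 0, x2 = 7/2: L1 = 7/2
x* = (7/2, 0)
||x*||_1 = 7/2.

7/2
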